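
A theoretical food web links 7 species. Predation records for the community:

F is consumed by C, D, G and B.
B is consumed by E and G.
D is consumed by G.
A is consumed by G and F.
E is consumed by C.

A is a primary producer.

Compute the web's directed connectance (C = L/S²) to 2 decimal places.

The web has S = 7 species and L = 10 feeding links.
C = L / S² = 10 / 49 = 0.2041 ≈ 0.20.

C = 0.20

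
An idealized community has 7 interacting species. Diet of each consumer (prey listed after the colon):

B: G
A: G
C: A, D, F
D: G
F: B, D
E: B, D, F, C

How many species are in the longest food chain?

One longest chain: G → B → F → C → E.
It has 5 species and 4 links.

5 species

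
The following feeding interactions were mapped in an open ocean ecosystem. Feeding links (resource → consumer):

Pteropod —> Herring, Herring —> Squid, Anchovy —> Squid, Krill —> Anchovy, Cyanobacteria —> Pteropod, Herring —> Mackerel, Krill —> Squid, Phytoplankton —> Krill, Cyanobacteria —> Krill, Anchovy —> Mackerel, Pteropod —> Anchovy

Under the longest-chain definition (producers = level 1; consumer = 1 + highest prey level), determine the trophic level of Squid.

Cyanobacteria is a producer → level 1.
Pteropod eats Cyanobacteria → level 2.
Anchovy eats Pteropod (level 2); other prey at levels: Krill 2 → level 3.
Squid eats Anchovy (level 3); other prey at levels: Krill 2, Herring 3 → level 4.

Trophic level 4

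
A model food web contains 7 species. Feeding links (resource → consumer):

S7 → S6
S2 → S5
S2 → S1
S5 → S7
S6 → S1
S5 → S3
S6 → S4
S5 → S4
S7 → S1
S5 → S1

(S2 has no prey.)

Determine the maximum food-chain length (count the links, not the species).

4 links

One longest chain: S2 → S5 → S7 → S6 → S1.
It has 5 species and 4 links.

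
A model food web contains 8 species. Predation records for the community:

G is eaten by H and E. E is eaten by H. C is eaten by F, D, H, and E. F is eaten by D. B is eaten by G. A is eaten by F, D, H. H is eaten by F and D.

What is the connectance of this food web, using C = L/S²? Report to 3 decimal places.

The web has S = 8 species and L = 14 feeding links.
C = L / S² = 14 / 64 = 0.2188 ≈ 0.219.

C = 0.219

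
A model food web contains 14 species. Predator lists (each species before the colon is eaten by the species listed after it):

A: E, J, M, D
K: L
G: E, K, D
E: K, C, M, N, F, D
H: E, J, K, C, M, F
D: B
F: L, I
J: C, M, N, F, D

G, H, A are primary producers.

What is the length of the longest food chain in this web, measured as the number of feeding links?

One longest chain: G → E → D → B.
It has 4 species and 3 links.

3 links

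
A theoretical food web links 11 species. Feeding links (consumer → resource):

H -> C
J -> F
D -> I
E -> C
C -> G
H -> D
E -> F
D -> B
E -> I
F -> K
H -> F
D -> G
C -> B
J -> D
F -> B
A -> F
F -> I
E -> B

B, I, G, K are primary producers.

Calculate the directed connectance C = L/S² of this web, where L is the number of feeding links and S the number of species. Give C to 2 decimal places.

The web has S = 11 species and L = 18 feeding links.
C = L / S² = 18 / 121 = 0.1488 ≈ 0.15.

C = 0.15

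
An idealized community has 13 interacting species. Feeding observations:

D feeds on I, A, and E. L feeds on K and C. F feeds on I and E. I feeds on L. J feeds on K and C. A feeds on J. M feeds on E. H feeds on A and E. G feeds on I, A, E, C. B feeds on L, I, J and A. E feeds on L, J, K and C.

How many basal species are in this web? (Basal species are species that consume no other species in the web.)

2

Basal species (no prey listed): K, C.
Count: 2.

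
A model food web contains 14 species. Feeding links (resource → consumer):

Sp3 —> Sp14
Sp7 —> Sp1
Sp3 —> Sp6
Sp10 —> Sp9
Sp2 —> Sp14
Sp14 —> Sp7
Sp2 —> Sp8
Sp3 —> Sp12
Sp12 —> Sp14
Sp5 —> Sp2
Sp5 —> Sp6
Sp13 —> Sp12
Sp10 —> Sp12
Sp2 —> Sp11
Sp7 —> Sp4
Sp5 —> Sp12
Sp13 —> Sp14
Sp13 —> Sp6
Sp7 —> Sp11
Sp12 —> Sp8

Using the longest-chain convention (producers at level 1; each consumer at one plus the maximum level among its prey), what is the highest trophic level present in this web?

5

Producers (level 1): Sp3, Sp13, Sp5, Sp10.
Sp3 → Sp12 → Sp14 → Sp7 → Sp1 gives Sp1 level 5.
No species has a prey at level 5, so no species reaches level 6.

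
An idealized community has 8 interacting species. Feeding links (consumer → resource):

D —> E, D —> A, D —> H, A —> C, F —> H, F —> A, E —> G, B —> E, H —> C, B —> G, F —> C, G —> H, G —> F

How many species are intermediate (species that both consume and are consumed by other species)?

Intermediate species (has both prey and predators): A, H, F, G, E.
Count: 5.

5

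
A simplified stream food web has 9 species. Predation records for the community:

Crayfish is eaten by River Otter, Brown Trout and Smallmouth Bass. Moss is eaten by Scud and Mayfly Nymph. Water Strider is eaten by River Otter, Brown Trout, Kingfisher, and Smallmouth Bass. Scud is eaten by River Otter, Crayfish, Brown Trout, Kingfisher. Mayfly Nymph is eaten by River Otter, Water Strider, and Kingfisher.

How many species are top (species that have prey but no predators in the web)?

Top species (has prey, but nothing eats it): Kingfisher, River Otter, Smallmouth Bass, Brown Trout.
Count: 4.

4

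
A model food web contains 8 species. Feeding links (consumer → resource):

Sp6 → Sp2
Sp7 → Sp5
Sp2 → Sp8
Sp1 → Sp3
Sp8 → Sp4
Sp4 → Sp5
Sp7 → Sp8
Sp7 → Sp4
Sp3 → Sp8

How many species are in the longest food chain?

One longest chain: Sp5 → Sp4 → Sp8 → Sp3 → Sp1.
It has 5 species and 4 links.

5 species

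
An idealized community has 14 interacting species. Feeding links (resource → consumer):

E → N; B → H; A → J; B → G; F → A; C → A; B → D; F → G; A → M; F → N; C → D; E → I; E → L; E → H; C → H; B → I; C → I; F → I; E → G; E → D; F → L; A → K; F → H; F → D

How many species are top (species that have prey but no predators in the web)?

9

Top species (has prey, but nothing eats it): N, I, H, L, D, G, M, J, K.
Count: 9.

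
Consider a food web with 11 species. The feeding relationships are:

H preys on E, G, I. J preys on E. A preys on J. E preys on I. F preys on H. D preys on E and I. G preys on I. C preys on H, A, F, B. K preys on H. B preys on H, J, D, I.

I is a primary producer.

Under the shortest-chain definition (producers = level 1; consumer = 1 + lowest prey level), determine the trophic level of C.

I is a producer → level 1.
H eats I → level 2.
C eats H → level 3.
No prey of C is below level 2, so 3 is the minimum.

Trophic level 3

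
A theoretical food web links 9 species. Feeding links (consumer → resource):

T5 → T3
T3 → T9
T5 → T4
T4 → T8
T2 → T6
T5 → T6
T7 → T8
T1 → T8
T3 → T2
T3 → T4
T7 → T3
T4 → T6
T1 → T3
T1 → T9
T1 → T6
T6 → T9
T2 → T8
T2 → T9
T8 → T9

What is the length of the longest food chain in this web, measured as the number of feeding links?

One longest chain: T9 → T8 → T4 → T3 → T1.
It has 5 species and 4 links.

4 links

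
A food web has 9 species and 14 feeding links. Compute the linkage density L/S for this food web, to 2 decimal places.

L/S = 1.56

There are L = 14 links among S = 9 species.
L/S = 14/9 = 1.5556 ≈ 1.56.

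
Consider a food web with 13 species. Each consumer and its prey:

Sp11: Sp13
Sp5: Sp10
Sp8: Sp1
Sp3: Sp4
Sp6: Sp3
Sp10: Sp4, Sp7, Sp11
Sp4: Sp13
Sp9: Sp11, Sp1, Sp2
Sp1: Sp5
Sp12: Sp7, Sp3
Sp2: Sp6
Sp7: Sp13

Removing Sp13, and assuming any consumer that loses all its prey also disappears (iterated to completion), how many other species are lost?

Remove Sp13.
Round 1: Sp4 (all prey gone), Sp7 (all prey gone), Sp11 (all prey gone) → extinct.
Round 2: Sp3 (all prey gone), Sp10 (all prey gone) → extinct.
Round 3: Sp12 (all prey gone), Sp6 (all prey gone), Sp5 (all prey gone) → extinct.
Round 4: Sp1 (all prey gone), Sp2 (all prey gone) → extinct.
Round 5: Sp8 (all prey gone), Sp9 (all prey gone) → extinct.
No further losses. Total secondary extinctions: 12.

12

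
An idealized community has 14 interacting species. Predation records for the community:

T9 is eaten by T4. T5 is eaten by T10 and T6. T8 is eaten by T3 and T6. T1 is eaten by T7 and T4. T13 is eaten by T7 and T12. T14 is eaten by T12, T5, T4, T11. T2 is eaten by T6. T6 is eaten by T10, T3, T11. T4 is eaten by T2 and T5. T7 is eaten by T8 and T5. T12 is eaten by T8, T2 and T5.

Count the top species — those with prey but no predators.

3

Top species (has prey, but nothing eats it): T10, T3, T11.
Count: 3.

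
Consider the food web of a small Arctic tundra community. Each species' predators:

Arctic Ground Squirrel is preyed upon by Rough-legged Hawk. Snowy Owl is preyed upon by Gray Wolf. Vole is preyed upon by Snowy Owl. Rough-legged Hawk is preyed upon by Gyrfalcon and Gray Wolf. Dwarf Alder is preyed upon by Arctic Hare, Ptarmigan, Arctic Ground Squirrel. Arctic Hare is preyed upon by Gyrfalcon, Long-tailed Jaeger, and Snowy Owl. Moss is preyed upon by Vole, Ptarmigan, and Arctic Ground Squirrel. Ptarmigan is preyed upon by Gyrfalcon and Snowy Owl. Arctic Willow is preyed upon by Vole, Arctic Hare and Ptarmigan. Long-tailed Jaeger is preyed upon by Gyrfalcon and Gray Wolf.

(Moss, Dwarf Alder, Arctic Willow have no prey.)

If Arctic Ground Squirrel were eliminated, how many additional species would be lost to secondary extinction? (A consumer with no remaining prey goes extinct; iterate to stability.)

1

Remove Arctic Ground Squirrel.
Round 1: Rough-legged Hawk (all prey gone) → extinct.
No further losses. Total secondary extinctions: 1.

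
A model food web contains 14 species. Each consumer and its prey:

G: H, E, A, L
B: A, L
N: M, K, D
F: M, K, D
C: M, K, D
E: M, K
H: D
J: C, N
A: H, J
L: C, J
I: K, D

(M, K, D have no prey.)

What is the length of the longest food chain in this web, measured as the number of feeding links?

One longest chain: M → C → J → A → G.
It has 5 species and 4 links.

4 links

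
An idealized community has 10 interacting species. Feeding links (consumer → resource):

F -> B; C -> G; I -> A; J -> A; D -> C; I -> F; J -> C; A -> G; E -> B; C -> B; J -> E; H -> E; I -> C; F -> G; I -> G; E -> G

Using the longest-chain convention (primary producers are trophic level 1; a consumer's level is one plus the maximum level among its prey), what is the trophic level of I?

Trophic level 3

G is a producer → level 1.
C eats G (level 1); other prey at levels: B 1 → level 2.
I eats C (level 2); other prey at levels: G 1, F 2, A 2 → level 3.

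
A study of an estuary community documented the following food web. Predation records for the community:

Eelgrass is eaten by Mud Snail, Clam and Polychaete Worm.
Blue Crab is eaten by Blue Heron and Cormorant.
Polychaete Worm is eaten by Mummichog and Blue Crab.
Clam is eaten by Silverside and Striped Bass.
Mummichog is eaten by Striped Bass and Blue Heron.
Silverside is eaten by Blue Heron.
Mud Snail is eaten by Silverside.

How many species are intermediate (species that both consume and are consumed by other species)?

6

Intermediate species (has both prey and predators): Clam, Mud Snail, Polychaete Worm, Mummichog, Blue Crab, Silverside.
Count: 6.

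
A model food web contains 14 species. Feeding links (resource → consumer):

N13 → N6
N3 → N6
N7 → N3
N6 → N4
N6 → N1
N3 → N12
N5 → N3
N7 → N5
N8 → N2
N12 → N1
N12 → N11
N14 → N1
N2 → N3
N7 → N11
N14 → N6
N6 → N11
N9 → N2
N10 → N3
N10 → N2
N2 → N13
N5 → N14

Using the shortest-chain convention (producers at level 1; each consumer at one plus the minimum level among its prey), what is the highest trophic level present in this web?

Producers (level 1): N9, N7, N8, N10.
Following each consumer down to its lowest-level prey: N7 → N3 → N6 → N1 (levels 1 through 4).
All prey of N1 (N6 3, N12 3, N14 3) are at level 3 or above, so N1 is at level 1 + 3 = 4.
Every consumer has at least one prey at level 3 or below, so none exceeds level 4.

4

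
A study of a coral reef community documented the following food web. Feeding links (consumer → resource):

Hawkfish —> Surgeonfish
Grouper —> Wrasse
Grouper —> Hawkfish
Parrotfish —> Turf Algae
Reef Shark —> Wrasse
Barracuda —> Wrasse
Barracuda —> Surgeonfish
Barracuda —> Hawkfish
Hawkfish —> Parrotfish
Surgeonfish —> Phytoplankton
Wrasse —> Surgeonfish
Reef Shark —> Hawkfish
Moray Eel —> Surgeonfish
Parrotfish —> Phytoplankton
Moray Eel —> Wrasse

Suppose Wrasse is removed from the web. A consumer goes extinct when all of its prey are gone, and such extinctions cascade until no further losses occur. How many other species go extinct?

0

Remove Wrasse.
Every predator of it retains at least one other prey: Barracuda still has Surgeonfish, Hawkfish; Reef Shark still has Hawkfish; Grouper still has Hawkfish; Moray Eel still has Surgeonfish.
No consumer loses all prey, so no secondary extinctions occur.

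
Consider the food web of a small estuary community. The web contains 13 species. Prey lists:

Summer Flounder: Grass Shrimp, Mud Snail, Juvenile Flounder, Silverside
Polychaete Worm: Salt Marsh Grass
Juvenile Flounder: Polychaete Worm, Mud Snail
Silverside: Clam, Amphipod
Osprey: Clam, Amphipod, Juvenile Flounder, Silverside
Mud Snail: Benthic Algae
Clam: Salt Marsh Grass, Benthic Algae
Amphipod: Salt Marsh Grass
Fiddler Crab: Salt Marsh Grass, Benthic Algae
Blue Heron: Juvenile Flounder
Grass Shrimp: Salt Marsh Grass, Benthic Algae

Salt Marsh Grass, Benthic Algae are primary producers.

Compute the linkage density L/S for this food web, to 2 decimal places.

L/S = 1.69

There are L = 22 links among S = 13 species.
L/S = 22/13 = 1.6923 ≈ 1.69.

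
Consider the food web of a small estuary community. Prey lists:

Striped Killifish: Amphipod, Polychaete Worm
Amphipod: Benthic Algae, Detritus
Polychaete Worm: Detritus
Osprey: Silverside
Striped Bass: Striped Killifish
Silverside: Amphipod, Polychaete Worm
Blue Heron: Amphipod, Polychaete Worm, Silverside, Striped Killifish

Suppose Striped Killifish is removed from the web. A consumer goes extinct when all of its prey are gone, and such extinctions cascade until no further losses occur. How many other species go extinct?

1

Remove Striped Killifish.
Round 1: Striped Bass (all prey gone) → extinct.
No further losses. Total secondary extinctions: 1.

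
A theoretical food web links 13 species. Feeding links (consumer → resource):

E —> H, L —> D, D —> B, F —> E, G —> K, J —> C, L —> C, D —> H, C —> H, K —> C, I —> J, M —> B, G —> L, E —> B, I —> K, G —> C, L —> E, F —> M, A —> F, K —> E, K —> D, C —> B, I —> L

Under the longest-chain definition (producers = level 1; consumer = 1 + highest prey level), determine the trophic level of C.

H is a producer → level 1.
C eats H (level 1); other prey at levels: B 1 → level 2.

Trophic level 2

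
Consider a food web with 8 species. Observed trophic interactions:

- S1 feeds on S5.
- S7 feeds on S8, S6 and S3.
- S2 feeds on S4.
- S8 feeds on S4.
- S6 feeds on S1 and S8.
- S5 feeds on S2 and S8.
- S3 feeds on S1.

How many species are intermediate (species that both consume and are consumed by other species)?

6

Intermediate species (has both prey and predators): S2, S8, S5, S1, S3, S6.
Count: 6.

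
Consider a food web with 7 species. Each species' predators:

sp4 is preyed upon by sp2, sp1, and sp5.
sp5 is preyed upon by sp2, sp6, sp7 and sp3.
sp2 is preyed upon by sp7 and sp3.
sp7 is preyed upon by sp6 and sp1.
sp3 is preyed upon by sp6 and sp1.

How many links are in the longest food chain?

One longest chain: sp4 → sp5 → sp2 → sp7 → sp1.
It has 5 species and 4 links.

4 links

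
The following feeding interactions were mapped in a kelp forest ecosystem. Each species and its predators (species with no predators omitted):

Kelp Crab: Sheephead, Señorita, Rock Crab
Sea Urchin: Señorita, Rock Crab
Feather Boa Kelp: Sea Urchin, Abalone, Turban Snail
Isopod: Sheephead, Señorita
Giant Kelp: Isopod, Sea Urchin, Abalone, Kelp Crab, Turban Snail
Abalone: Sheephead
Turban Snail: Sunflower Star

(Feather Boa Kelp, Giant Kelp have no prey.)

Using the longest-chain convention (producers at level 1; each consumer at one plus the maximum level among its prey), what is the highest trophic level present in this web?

3

Producers (level 1): Feather Boa Kelp, Giant Kelp.
Feather Boa Kelp → Turban Snail → Sunflower Star gives Sunflower Star level 3.
No species has a prey at level 3, so no species reaches level 4.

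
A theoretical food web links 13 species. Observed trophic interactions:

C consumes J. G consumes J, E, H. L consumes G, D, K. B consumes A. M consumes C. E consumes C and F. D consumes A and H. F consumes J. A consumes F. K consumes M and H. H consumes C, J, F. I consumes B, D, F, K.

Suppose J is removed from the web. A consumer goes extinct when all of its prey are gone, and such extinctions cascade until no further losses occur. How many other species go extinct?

12

Remove J.
Round 1: C (all prey gone), F (all prey gone) → extinct.
Round 2: E (all prey gone), M (all prey gone), A (all prey gone), H (all prey gone) → extinct.
Round 3: D (all prey gone), B (all prey gone), K (all prey gone), G (all prey gone) → extinct.
Round 4: I (all prey gone), L (all prey gone) → extinct.
No further losses. Total secondary extinctions: 12.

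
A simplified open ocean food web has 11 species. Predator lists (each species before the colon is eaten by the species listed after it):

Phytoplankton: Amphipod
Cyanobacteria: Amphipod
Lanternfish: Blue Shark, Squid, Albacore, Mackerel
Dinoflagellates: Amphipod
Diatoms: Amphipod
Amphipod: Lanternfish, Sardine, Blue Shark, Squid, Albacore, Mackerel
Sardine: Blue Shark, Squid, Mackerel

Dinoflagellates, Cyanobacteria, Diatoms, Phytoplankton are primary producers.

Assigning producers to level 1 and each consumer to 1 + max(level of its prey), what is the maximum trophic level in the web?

Producers (level 1): Dinoflagellates, Cyanobacteria, Diatoms, Phytoplankton.
Dinoflagellates → Amphipod → Lanternfish → Squid gives Squid level 4.
No species has a prey at level 4, so no species reaches level 5.

4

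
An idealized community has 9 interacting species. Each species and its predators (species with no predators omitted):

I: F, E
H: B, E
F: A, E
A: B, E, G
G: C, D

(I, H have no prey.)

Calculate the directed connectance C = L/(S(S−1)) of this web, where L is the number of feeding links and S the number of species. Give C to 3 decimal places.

C = 0.153

The web has S = 9 species and L = 11 feeding links.
C = L / (S(S−1)) = 11 / 72 = 0.1528 ≈ 0.153.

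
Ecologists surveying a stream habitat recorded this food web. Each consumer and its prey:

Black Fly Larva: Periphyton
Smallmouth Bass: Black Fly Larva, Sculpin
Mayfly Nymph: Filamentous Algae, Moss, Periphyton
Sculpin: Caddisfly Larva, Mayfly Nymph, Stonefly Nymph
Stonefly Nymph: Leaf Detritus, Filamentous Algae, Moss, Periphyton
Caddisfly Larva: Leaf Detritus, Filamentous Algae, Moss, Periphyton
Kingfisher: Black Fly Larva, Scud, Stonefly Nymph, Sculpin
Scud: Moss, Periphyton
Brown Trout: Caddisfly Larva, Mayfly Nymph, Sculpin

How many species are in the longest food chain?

4 species

One longest chain: Leaf Detritus → Stonefly Nymph → Sculpin → Smallmouth Bass.
It has 4 species and 3 links.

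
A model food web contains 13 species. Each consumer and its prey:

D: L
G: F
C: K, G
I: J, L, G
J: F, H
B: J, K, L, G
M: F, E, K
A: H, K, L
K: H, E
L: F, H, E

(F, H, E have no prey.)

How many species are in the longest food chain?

One longest chain: F → L → D.
It has 3 species and 2 links.

3 species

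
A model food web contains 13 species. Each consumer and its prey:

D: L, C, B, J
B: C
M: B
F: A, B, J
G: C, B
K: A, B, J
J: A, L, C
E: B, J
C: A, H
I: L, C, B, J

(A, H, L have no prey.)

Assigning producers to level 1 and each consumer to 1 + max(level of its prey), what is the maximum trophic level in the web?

Producers (level 1): A, H, L.
A → C → B → G gives G level 4.
No species has a prey at level 4, so no species reaches level 5.

4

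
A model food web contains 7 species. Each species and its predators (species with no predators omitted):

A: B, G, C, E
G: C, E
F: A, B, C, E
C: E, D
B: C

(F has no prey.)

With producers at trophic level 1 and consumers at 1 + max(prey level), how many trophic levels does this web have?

Producers (level 1): F.
F → A → B → C → E gives E level 5.
No species has a prey at level 5, so no species reaches level 6.

5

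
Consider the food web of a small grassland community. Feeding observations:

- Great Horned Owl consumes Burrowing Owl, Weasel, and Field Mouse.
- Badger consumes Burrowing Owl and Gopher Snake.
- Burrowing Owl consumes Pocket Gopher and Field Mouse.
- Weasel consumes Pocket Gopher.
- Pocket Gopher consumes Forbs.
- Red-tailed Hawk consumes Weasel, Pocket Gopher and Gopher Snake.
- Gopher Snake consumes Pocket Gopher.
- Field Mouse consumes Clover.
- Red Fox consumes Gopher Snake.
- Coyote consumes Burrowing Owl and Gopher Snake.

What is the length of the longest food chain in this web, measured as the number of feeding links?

3 links

One longest chain: Forbs → Pocket Gopher → Burrowing Owl → Great Horned Owl.
It has 4 species and 3 links.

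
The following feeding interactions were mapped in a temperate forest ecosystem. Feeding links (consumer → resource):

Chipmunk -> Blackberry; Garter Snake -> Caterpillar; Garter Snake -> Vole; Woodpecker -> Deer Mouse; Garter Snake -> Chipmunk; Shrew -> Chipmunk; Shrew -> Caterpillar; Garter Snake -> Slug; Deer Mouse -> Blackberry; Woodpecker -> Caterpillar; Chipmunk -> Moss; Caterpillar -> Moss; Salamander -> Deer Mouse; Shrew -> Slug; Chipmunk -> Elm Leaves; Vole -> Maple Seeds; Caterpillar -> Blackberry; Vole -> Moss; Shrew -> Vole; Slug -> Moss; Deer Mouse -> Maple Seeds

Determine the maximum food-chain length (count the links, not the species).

One longest chain: Blackberry → Chipmunk → Garter Snake.
It has 3 species and 2 links.

2 links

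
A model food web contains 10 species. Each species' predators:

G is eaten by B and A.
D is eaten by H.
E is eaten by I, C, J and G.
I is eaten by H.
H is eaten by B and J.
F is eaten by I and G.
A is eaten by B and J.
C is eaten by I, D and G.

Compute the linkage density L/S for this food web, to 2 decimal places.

There are L = 17 links among S = 10 species.
L/S = 17/10 = 1.7000 ≈ 1.70.

L/S = 1.70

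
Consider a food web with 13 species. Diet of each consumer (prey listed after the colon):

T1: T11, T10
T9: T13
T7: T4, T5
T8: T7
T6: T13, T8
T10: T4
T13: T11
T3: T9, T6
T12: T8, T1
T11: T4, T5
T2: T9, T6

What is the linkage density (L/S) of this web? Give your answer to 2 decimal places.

L/S = 1.38

There are L = 18 links among S = 13 species.
L/S = 18/13 = 1.3846 ≈ 1.38.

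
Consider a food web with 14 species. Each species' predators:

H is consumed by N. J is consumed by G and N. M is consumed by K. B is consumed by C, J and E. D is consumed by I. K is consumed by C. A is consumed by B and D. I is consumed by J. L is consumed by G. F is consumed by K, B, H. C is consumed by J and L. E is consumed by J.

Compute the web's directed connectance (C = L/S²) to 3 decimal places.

The web has S = 14 species and L = 19 feeding links.
C = L / S² = 19 / 196 = 0.0969 ≈ 0.097.

C = 0.097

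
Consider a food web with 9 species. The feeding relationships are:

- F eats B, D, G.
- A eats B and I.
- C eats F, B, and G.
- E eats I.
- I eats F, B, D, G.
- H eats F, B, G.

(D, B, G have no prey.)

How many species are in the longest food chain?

4 species

One longest chain: D → F → I → E.
It has 4 species and 3 links.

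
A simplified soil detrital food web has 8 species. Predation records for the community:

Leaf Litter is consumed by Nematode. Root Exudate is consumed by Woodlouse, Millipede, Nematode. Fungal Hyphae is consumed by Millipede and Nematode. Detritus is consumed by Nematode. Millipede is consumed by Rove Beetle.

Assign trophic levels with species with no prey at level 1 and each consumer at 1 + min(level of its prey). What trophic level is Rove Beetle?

Fungal Hyphae has no prey (basal) → level 1.
Millipede eats Fungal Hyphae → level 2.
Rove Beetle eats Millipede → level 3.
No prey of Rove Beetle is below level 2, so 3 is the minimum.

Trophic level 3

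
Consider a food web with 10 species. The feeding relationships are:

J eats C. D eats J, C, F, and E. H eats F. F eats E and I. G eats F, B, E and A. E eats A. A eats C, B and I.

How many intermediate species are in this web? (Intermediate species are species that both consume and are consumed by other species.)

Intermediate species (has both prey and predators): A, J, E, F.
Count: 4.

4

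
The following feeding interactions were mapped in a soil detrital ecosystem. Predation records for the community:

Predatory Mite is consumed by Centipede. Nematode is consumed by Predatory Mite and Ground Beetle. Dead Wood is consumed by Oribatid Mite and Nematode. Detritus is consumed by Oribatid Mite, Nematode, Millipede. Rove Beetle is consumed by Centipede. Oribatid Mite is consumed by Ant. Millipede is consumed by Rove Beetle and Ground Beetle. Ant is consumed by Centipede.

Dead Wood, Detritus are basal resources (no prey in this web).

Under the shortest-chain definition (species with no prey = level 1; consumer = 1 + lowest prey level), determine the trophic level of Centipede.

Detritus has no prey (basal) → level 1.
Millipede eats Detritus → level 2.
Rove Beetle eats Millipede → level 3.
Centipede eats Rove Beetle → level 4.
No prey of Centipede is below level 3, so 4 is the minimum.

Trophic level 4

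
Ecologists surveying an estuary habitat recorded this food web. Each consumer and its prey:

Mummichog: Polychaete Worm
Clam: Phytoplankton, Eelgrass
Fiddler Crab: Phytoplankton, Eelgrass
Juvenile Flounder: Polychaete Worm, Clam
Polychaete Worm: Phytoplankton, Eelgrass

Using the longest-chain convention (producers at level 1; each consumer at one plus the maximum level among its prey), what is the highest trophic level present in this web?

3

Producers (level 1): Phytoplankton, Eelgrass.
Phytoplankton → Polychaete Worm → Mummichog gives Mummichog level 3.
No species has a prey at level 3, so no species reaches level 4.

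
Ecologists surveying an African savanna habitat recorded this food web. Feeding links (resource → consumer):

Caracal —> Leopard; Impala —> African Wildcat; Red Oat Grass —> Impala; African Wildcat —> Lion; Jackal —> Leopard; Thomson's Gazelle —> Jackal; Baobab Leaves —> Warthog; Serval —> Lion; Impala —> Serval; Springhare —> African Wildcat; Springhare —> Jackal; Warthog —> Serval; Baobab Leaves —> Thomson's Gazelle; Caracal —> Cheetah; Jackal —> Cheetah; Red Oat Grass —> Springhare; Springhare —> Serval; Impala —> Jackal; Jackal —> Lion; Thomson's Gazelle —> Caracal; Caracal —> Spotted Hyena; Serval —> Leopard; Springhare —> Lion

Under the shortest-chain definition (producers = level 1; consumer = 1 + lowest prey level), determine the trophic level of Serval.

Trophic level 3

Red Oat Grass is a producer → level 1.
Springhare eats Red Oat Grass → level 2.
Serval eats Springhare → level 3.
No prey of Serval is below level 2, so 3 is the minimum.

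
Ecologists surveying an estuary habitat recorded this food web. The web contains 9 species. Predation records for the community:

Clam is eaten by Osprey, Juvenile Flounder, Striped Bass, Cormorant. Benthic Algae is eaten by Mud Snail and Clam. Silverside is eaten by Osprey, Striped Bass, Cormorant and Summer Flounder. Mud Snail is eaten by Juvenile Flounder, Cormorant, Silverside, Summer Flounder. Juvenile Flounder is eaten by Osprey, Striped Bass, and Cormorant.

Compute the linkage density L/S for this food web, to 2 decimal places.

L/S = 1.89

There are L = 17 links among S = 9 species.
L/S = 17/9 = 1.8889 ≈ 1.89.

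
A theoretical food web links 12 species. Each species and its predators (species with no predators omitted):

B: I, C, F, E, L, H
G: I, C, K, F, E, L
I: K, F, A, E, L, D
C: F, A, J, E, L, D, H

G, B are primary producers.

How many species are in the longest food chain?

3 species

One longest chain: G → I → K.
It has 3 species and 2 links.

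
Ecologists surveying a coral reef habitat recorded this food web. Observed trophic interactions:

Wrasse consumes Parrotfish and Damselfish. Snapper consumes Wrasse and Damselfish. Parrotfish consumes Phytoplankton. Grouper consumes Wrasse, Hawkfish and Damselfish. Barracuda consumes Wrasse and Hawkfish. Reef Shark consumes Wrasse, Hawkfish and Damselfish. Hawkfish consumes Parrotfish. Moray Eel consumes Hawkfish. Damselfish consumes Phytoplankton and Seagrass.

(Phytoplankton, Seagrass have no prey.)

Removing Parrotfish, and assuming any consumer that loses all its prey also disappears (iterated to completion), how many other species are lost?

2

Remove Parrotfish.
Round 1: Hawkfish (all prey gone) → extinct.
Round 2: Moray Eel (all prey gone) → extinct.
No further losses. Total secondary extinctions: 2.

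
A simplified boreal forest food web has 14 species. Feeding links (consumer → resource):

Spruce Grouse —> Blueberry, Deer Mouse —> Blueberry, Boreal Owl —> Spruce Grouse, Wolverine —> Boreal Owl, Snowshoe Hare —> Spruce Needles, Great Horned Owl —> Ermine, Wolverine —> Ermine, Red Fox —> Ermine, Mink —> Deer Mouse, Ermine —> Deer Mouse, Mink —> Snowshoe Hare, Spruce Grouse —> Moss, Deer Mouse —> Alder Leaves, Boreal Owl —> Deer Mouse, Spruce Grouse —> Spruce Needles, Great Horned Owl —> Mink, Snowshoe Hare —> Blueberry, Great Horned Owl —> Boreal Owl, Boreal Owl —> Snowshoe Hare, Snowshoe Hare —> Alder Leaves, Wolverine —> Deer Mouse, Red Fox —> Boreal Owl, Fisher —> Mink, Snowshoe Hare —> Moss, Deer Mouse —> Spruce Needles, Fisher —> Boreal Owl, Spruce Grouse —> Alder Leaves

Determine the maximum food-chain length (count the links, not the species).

3 links

One longest chain: Blueberry → Snowshoe Hare → Boreal Owl → Red Fox.
It has 4 species and 3 links.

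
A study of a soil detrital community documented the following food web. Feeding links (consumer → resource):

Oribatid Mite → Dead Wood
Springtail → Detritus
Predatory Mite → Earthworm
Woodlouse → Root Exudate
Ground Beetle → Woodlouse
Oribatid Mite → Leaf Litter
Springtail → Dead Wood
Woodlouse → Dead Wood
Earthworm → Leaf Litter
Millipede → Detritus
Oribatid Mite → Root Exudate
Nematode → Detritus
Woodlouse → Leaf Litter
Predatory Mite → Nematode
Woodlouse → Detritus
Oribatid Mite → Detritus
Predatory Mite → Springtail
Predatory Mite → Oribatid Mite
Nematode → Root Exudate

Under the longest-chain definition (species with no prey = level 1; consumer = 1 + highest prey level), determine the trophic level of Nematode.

Trophic level 2

Detritus has no prey (basal) → level 1.
Nematode eats Detritus (level 1); other prey at levels: Root Exudate 1 → level 2.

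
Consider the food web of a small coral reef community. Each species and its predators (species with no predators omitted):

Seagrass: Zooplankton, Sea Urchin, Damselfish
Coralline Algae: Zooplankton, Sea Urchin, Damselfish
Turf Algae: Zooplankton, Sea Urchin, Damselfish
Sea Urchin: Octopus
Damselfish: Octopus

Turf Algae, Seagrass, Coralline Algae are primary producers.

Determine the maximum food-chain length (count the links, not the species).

One longest chain: Turf Algae → Sea Urchin → Octopus.
It has 3 species and 2 links.

2 links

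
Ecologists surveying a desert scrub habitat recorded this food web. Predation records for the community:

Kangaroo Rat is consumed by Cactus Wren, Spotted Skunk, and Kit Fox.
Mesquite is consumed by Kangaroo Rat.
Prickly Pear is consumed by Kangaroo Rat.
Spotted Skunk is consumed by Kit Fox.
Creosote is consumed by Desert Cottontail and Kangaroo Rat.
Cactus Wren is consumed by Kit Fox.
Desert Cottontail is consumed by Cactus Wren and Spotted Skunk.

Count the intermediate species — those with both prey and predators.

4

Intermediate species (has both prey and predators): Desert Cottontail, Kangaroo Rat, Spotted Skunk, Cactus Wren.
Count: 4.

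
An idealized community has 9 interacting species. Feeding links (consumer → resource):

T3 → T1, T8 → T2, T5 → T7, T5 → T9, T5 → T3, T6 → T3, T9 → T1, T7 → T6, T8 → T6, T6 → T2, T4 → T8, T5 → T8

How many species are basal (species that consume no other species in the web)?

Basal species (no prey listed): T2, T1.
Count: 2.

2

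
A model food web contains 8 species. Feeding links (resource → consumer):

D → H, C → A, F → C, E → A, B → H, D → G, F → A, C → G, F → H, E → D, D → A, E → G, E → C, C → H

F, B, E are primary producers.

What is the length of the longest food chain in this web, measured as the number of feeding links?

One longest chain: E → D → G.
It has 3 species and 2 links.

2 links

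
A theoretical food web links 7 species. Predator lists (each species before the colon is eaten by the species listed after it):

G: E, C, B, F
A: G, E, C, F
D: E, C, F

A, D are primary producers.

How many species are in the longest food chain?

3 species

One longest chain: A → G → E.
It has 3 species and 2 links.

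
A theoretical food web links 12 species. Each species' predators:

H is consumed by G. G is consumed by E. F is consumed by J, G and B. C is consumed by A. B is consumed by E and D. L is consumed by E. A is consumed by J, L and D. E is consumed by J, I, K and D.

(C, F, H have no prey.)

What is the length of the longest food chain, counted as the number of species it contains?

One longest chain: C → A → L → E → K.
It has 5 species and 4 links.

5 species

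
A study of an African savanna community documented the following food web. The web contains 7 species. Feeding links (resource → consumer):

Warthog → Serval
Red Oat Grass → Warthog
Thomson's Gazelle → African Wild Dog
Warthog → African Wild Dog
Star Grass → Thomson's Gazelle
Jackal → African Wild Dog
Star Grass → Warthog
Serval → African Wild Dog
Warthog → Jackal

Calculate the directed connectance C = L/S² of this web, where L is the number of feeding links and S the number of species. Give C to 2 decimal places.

C = 0.18

The web has S = 7 species and L = 9 feeding links.
C = L / S² = 9 / 49 = 0.1837 ≈ 0.18.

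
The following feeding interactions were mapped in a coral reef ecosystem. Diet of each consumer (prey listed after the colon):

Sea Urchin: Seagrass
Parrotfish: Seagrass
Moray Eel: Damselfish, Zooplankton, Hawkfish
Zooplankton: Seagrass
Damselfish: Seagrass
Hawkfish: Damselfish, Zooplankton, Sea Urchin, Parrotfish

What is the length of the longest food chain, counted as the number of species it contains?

4 species

One longest chain: Seagrass → Damselfish → Hawkfish → Moray Eel.
It has 4 species and 3 links.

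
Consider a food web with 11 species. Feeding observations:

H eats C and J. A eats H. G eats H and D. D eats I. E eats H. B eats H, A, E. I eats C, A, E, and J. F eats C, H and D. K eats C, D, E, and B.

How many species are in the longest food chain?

6 species

One longest chain: C → H → E → I → D → G.
It has 6 species and 5 links.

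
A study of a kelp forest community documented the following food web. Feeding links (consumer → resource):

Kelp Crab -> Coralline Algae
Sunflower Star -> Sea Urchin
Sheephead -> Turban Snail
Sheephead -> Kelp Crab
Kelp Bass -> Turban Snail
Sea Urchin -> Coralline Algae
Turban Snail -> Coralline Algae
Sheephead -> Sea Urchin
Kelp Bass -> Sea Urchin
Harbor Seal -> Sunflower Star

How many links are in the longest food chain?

3 links

One longest chain: Coralline Algae → Sea Urchin → Sunflower Star → Harbor Seal.
It has 4 species and 3 links.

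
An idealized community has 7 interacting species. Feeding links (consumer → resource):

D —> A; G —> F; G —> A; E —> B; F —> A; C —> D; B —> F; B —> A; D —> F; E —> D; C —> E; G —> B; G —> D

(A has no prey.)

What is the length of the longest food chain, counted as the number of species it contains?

One longest chain: A → F → B → E → C.
It has 5 species and 4 links.

5 species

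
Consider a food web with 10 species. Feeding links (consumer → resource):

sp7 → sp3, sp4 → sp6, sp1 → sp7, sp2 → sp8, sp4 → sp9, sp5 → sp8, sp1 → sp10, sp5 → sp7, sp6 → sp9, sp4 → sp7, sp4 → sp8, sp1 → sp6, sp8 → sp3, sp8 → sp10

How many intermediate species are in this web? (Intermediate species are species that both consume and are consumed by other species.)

3

Intermediate species (has both prey and predators): sp6, sp7, sp8.
Count: 3.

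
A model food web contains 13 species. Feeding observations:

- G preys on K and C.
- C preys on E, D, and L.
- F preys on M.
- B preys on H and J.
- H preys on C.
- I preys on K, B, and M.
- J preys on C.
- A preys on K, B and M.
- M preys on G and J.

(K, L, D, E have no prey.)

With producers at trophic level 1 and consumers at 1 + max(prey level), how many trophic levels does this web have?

5

Producers (level 1): K, L, D, E.
L → C → G → M → F gives F level 5.
No species has a prey at level 5, so no species reaches level 6.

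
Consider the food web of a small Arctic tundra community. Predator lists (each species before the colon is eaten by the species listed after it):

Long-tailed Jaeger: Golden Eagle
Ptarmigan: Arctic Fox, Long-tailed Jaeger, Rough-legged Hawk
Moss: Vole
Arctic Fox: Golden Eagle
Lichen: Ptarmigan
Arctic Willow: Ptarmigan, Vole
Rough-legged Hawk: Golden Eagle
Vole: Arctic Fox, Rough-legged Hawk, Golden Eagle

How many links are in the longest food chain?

One longest chain: Arctic Willow → Ptarmigan → Arctic Fox → Golden Eagle.
It has 4 species and 3 links.

3 links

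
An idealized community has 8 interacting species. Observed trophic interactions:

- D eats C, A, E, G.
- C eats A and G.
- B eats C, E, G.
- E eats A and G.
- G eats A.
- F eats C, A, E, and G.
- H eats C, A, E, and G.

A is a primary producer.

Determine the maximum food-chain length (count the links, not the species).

3 links

One longest chain: A → G → C → F.
It has 4 species and 3 links.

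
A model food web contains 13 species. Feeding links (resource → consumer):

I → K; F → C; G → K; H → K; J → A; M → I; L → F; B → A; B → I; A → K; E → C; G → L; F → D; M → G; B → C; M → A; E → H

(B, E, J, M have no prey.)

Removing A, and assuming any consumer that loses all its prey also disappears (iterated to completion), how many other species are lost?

0

Remove A.
Every predator of it retains at least one other prey: K still has H, G, I.
No consumer loses all prey, so no secondary extinctions occur.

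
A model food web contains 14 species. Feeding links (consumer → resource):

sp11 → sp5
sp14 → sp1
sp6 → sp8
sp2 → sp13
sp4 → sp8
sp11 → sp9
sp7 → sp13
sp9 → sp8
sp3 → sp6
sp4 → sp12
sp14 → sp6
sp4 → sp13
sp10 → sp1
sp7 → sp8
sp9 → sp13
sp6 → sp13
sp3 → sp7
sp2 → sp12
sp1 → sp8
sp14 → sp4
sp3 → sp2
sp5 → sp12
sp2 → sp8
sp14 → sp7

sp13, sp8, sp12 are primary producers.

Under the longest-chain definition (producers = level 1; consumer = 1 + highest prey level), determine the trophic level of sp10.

Trophic level 3

sp8 is a producer → level 1.
sp1 eats sp8 → level 2.
sp10 eats sp1 → level 3.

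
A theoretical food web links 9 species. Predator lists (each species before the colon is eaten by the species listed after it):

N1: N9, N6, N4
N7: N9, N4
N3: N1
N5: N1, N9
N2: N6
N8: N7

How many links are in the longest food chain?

One longest chain: N5 → N1 → N9.
It has 3 species and 2 links.

2 links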